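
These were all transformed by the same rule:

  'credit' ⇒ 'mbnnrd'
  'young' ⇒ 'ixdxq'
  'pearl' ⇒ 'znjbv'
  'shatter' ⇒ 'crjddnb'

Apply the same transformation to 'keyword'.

The shift depends on letter class: consonant c→m is +10, but vowel e→n is +9. Vowels shift forward by 9 and consonants shift forward by 10.
For keyword: k(cons)+10=u, e(vowel)+9=n, y(cons)+10=i, w(cons)+10=g, o(vowel)+9=x, r(cons)+10=b, d(cons)+10=n.

unigxbn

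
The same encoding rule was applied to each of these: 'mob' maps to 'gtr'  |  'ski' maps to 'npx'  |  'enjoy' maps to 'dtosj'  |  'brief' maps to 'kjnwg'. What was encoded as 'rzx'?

The output letters match the input read backwards, each shifted +5: mob reversed is bom. The word is reversed, then every letter is shifted forward by 5.
Decoding rzx: shift back: r−5=m, z−5=u, x−5=s → mus; then reverse → sum.

sum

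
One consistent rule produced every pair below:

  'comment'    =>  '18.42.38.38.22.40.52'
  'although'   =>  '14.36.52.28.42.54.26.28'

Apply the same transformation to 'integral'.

30.40.52.22.26.48.14.36

c(#3)→18 and o(#15)→42: differences scale by 2, so n = 2·pos + 12. With a=1..z=26, the number is 2·pos + 12.
For integral: i=9→30, n=14→40, t=20→52, e=5→22, g=7→26, r=18→48, a=1→14, l=12→36.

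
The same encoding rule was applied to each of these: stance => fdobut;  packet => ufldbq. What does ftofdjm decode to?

The output letters match the input read backwards, each shifted +1: stance reversed is ecnats. Read the word backwards and shift each letter +1.
Decoding ftofdjm: shift back: f−1=e, t−1=s, o−1=n, f−1=e, d−1=c, j−1=i, m−1=l → esnecil; then reverse → license.

license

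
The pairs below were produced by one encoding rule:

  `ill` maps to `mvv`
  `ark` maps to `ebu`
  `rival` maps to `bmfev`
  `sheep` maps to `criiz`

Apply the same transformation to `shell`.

crivv

Two shifts are in play — +4 for a/e/i/o/u, +10 for every other letter.
On shell: s(cons)+10=c, h(cons)+10=r, e(vowel)+4=i, l(cons)+10=v, l(cons)+10=v.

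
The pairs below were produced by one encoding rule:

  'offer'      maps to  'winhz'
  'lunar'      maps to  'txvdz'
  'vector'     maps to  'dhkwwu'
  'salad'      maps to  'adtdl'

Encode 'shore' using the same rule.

It's a Vigenère-style cipher with numeric key [8,3]: position i shifts by key[i mod 2].
Applying it to shore: s+8=a, h+3=k, o+8=w, r+3=u, e+8=m.

akwum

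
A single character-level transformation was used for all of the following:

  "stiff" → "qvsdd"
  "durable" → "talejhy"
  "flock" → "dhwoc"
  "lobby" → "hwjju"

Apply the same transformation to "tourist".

s(18)→q(16) and t(19)→v(21) fit y≡5x+4 (mod 26); the inverse of 5 mod 26 is 21. This is an affine cipher: with a=0,…,z=25, each position x becomes (5x+4) mod 26.
Applying it to tourist: t(19)→5·19+4≡21=v; o(14)→5·14+4≡22=w; u(20)→5·20+4≡0=a; r(17)→5·17+4≡11=l; i(8)→5·8+4≡18=s; s(18)→5·18+4≡16=q; t(19)→5·19+4≡21=v (all mod 26).

vwalsqv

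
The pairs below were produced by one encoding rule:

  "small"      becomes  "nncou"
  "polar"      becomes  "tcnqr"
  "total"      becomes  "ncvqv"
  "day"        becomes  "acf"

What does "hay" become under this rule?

The output letters match the input read backwards, each shifted +2: small reversed is llams. Two steps: reverse the string, then apply a Caesar shift of +2.
Applying it to hay: reverse → yah; then shift: y+2=a, a+2=c, h+2=j.

acj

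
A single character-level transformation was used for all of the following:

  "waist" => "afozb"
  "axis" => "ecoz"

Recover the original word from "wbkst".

swell

In waist: w→a is +4, a→f is +5, i→o is +6, s→z is +7 — the shift increases by 1 each position. Letter i (0-indexed) is shifted by i+4, so successive shifts are 4, 5, 6, ….
Decoding wbkst: w−4=s, b−5=w, k−6=e, s−7=l, t−8=l.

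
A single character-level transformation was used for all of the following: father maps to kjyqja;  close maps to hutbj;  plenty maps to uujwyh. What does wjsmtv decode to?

random

Shifts by position in father: pos 0: f→k (+5), pos 1: a→j (+9), pos 2: t→y (+5), pos 3: h→q (+9) — repeating every 2. A repeating key of period 2 is used — shifts +5, +9 over and over.
Reversing it on wjsmtv: w−5=r, j−9=a, s−5=n, m−9=d, t−5=o, v−9=m.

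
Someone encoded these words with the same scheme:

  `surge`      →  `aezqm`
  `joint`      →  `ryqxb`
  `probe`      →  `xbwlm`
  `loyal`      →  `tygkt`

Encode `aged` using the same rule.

iqmn

Shifts by position in surge: pos 0: s→a (+8), pos 1: u→e (+10), pos 2: r→z (+8), pos 3: g→q (+10) — repeating every 2. A repeating key of period 2 is used — shifts +8, +10 over and over.
For aged: a+8=i, g+10=q, e+8=m, d+10=n.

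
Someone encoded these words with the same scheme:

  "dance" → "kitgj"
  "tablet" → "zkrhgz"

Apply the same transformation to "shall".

rrgny

Read the word backwards and shift each letter +6.
Applying it to shall: reverse → llahs; then shift: l+6=r, l+6=r, a+6=g, h+6=n, s+6=y.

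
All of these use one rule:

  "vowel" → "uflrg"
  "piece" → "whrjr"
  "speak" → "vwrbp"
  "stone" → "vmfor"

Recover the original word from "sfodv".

bonus

v(21)→u(20) and o(14)→f(5) fit y≡17x+1 (mod 26); the inverse of 17 mod 26 is 23. This is an affine cipher: with a=0,…,z=25, each position x becomes (17x+1) mod 26.
Decoding sfodv: s(18)→23·(18−1)≡1=b; f(5)→23·(5−1)≡14=o; o(14)→23·(14−1)≡13=n; d(3)→23·(3−1)≡20=u; v(21)→23·(21−1)≡18=s (all mod 26).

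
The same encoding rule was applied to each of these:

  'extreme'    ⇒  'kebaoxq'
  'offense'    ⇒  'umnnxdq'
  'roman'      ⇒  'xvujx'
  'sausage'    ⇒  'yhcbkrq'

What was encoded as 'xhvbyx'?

ransom

In extreme: e→k is +6, x→e is +7, t→b is +8, r→a is +9 — the shift increases by 1 each position. Letter i (0-indexed) is shifted by i+6, so successive shifts are 6, 7, 8, ….
Reversing it on xhvbyx: x−6=r, h−7=a, v−8=n, b−9=s, y−10=o, x−11=m.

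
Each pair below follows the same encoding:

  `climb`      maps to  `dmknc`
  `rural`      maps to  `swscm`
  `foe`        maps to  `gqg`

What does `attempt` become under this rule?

cuugnqu

Vowels shift forward by 2 and consonants shift forward by 1.
Applying it to attempt: a(vowel)+2=c, t(cons)+1=u, t(cons)+1=u, e(vowel)+2=g, m(cons)+1=n, p(cons)+1=q, t(cons)+1=u.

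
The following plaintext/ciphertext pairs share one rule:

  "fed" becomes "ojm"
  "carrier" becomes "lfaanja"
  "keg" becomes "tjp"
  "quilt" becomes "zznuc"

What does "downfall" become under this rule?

The shift depends on letter class: consonant f→o is +9, but vowel e→j is +5. Two shifts are in play — +5 for a/e/i/o/u, +9 for every other letter.
Applying it to downfall: d(cons)+9=m, o(vowel)+5=t, w(cons)+9=f, n(cons)+9=w, f(cons)+9=o, a(vowel)+5=f, l(cons)+9=u, l(cons)+9=u.

mtfwofuu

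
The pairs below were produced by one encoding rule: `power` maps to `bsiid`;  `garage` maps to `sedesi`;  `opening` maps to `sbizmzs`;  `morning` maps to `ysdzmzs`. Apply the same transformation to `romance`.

dsyezoi

The rule splits by letter class: vowels +4, consonants +12.
For romance: r(cons)+12=d, o(vowel)+4=s, m(cons)+12=y, a(vowel)+4=e, n(cons)+12=z, c(cons)+12=o, e(vowel)+4=i.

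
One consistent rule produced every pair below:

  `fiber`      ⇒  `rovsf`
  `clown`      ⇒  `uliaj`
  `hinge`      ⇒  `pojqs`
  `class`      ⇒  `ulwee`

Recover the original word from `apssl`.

wheel

f(5)→r(17) and i(8)→o(14) fit y≡25x+22 (mod 26); the inverse of 25 mod 26 is 25. Each letter's alphabet position (a=0..z=25) is mapped through 25·x+22 mod 26 — an affine cipher.
Reversing it on apssl: a(0)→25·(0−22)≡22=w; p(15)→25·(15−22)≡7=h; s(18)→25·(18−22)≡4=e; s(18)→25·(18−22)≡4=e; l(11)→25·(11−22)≡11=l (all mod 26).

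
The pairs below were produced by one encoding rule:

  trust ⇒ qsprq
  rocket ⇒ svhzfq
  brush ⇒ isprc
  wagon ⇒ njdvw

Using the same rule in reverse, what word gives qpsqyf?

t(19)→q(16) and r(17)→s(18) fit y≡25x+9 (mod 26); the inverse of 25 mod 26 is 25. Treating letters as 0–25, the rule is x ↦ 25x + 9 (mod 26).
Undoing it on qpsqyf: q(16)→25·(16−9)≡19=t; p(15)→25·(15−9)≡20=u; s(18)→25·(18−9)≡17=r; q(16)→25·(16−9)≡19=t; y(24)→25·(24−9)≡11=l; f(5)→25·(5−9)≡4=e (all mod 26).

turtle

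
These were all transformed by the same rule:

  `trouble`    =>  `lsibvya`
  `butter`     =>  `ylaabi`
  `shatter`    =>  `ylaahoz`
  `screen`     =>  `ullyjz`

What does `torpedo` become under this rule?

vklwyva

The output letters match the input read backwards, each shifted +7: trouble reversed is elbuort. Two steps: reverse the string, then apply a Caesar shift of +7.
Applying it to torpedo: reverse → odeprot; then shift: o+7=v, d+7=k, e+7=l, p+7=w, r+7=y, o+7=v, t+7=a.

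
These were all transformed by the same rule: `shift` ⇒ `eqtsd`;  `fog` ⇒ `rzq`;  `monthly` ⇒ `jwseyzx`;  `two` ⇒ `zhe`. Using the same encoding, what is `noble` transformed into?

The output letters match the input read backwards, each shifted +11: shift reversed is tfihs. Read the word backwards and shift each letter +11.
Applying it to noble: reverse → elbon; then shift: e+11=p, l+11=w, b+11=m, o+11=z, n+11=y.

pwmzy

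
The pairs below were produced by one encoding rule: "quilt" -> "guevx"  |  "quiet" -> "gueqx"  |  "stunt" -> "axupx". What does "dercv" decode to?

rival

This is an affine cipher: with a=0,…,z=25, each position x becomes (23x+2) mod 26.
Decoding dercv: d(3)→17·(3−2)≡17=r; e(4)→17·(4−2)≡8=i; r(17)→17·(17−2)≡21=v; c(2)→17·(2−2)≡0=a; v(21)→17·(21−2)≡11=l (all mod 26).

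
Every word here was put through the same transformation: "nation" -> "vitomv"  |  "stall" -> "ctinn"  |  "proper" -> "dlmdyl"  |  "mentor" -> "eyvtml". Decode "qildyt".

n(13)→v(21) and a(0)→i(8) fit y≡17x+8 (mod 26); the inverse of 17 mod 26 is 23. Treating letters as 0–25, the rule is x ↦ 17x + 8 (mod 26).
Reversing it on qildyt: q(16)→23·(16−8)≡2=c; i(8)→23·(8−8)≡0=a; l(11)→23·(11−8)≡17=r; d(3)→23·(3−8)≡15=p; y(24)→23·(24−8)≡4=e; t(19)→23·(19−8)≡19=t (all mod 26).

carpet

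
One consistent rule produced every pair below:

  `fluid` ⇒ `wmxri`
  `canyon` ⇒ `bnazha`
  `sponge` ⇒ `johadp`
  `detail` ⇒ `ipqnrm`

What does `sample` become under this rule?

jntomp

f(5)→w(22) and l(11)→m(12) fit y≡7x+13 (mod 26); the inverse of 7 mod 26 is 15. Treating letters as 0–25, the rule is x ↦ 7x + 13 (mod 26).
Applying it to sample: s(18)→7·18+13≡9=j; a(0)→7·0+13≡13=n; m(12)→7·12+13≡19=t; p(15)→7·15+13≡14=o; l(11)→7·11+13≡12=m; e(4)→7·4+13≡15=p (all mod 26).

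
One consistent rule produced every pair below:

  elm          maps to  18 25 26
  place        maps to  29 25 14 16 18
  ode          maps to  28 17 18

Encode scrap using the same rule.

32 16 31 14 29

e is letter #5 and maps to 18: an offset of 13. Letters become their 1-based position plus 13 (so a→14, b→15, …).
For scrap: s=19→32, c=3→16, r=18→31, a=1→14, p=16→29.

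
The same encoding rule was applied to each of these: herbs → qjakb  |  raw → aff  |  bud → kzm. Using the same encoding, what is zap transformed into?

The shift depends on letter class: consonant h→q is +9, but vowel e→j is +5. Vowels shift forward by 5 and consonants shift forward by 9.
For zap: z(cons)+9=i, a(vowel)+5=f, p(cons)+9=y.

ify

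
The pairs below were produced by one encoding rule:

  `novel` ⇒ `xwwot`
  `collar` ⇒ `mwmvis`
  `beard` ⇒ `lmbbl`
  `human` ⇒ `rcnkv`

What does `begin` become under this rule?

A repeating key of period 3 is used — shifts +10, +8, +1 over and over.
For begin: b+10=l, e+8=m, g+1=h, i+10=s, n+8=v.

lmhsv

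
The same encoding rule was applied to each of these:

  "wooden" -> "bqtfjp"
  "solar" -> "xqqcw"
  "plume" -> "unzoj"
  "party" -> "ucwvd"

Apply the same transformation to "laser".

qcxgw

The shifts repeat in a cycle of length 2: positions 0,1,… shift by +5, +2, then the pattern repeats.
For laser: l+5=q, a+2=c, s+5=x, e+2=g, r+5=w.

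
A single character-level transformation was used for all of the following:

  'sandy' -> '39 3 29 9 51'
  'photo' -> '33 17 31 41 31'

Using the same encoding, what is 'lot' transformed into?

s(#19)→39 and a(#1)→3: differences scale by 2, so n = 2·pos + 1. Each letter becomes 2×(its alphabet position, a=1..z=26) + 1.
On lot: l=12→25, o=15→31, t=20→41.

25 31 41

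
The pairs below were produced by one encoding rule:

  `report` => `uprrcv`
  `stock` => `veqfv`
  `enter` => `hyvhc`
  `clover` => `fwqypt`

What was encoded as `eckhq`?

brief

Shifts by position in report: pos 0: r→u (+3), pos 1: e→p (+11), pos 2: p→r (+2), pos 3: o→r (+3), pos 4: r→c (+11), pos 5: t→v (+2) — repeating every 3. The shifts repeat in a cycle of length 3: positions 0,1,… shift by +3, +11, +2, then the pattern repeats.
Undoing it on eckhq: e−3=b, c−11=r, k−2=i, h−3=e, q−11=f.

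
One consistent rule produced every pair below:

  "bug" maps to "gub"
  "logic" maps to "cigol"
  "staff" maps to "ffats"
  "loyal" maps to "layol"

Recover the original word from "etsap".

paste

The output letters match the input read backwards: bug reversed is gub. It's just the letters in reverse order.
Undoing it on etsap: then reverse → paste.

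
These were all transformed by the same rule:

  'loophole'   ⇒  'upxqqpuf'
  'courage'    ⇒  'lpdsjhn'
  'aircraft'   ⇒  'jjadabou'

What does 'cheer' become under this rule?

It's a Vigenère-style cipher with numeric key [9,1]: position i shifts by key[i mod 2].
On cheer: c+9=l, h+1=i, e+9=n, e+1=f, r+9=a.

linfa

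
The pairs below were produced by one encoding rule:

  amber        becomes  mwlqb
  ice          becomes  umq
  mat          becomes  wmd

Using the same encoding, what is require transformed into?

The shift depends on letter class: consonant m→w is +10, but vowel a→m is +12. The rule splits by letter class: vowels +12, consonants +10.
On require: r(cons)+10=b, e(vowel)+12=q, q(cons)+10=a, u(vowel)+12=g, i(vowel)+12=u, r(cons)+10=b, e(vowel)+12=q.

bqagubq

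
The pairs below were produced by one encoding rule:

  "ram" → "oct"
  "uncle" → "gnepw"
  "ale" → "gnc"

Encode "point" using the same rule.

vpkqr

The output letters match the input read backwards, each shifted +2: ram reversed is mar. Two steps: reverse the string, then apply a Caesar shift of +2.
For point: reverse → tniop; then shift: t+2=v, n+2=p, i+2=k, o+2=q, p+2=r.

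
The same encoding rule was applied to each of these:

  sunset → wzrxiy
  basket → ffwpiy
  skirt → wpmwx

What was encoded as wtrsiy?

sonnet

It's a Vigenère-style cipher with numeric key [4,5]: position i shifts by key[i mod 2].
Decoding wtrsiy: w−4=s, t−5=o, r−4=n, s−5=n, i−4=e, y−5=t.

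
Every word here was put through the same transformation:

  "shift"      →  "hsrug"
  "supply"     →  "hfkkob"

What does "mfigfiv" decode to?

nurture

Each pair mirrors across the alphabet (s↔h, h↔s, i↔r): positions sum to 25. This is the alphabet-reversal cipher (Atbash): a becomes z, b becomes y, etc.
Reversing it on mfigfiv: m↔n, f↔u, i↔r, g↔t, f↔u, i↔r, v↔e.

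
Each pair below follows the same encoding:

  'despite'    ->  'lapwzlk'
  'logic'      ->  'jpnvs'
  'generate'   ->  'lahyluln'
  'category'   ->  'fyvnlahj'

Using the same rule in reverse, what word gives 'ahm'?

fat

The output letters match the input read backwards, each shifted +7: despite reversed is etipsed. The word is reversed, then every letter is shifted forward by 7.
Reversing it on ahm: shift back: a−7=t, h−7=a, m−7=f → taf; then reverse → fat.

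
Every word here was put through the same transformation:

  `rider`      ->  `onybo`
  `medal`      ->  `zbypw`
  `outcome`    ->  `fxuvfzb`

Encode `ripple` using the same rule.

Treating letters as 0–25, the rule is x ↦ 3x + 15 (mod 26).
On ripple: r(17)→3·17+15≡14=o; i(8)→3·8+15≡13=n; p(15)→3·15+15≡8=i; p(15)→3·15+15≡8=i; l(11)→3·11+15≡22=w; e(4)→3·4+15≡1=b (all mod 26).

oniiwb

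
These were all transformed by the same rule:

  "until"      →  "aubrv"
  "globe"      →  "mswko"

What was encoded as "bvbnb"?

voter

Letter i (0-indexed) is shifted by i+6, so successive shifts are 6, 7, 8, ….
Reversing it on bvbnb: b−6=v, v−7=o, b−8=t, n−9=e, b−10=r.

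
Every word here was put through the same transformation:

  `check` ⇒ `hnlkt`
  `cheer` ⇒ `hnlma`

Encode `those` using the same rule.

In check: c→h is +5, h→n is +6, e→l is +7, c→k is +8 — the shift increases by 1 each position. Letter i (0-indexed) is shifted by i+5, so successive shifts are 5, 6, 7, ….
Applying it to those: t+5=y, h+6=n, o+7=v, s+8=a, e+9=n.

ynvan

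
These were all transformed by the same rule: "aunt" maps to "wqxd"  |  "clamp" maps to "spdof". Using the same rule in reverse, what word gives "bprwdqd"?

The output letters match the input read backwards, each shifted +3: aunt reversed is tnua. The word is reversed, then every letter is shifted forward by 3.
Decoding bprwdqd: shift back: b−3=y, p−3=m, r−3=o, w−3=t, d−3=a, q−3=n, d−3=a → ymotana; then reverse → anatomy.

anatomy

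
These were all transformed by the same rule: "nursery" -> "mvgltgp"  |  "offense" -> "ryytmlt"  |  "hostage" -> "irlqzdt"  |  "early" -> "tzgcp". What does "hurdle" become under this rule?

ivgoct

n(13)→m(12) and u(20)→v(21) fit y≡5x+25 (mod 26); the inverse of 5 mod 26 is 21. Each letter's alphabet position (a=0..z=25) is mapped through 5·x+25 mod 26 — an affine cipher.
Applying it to hurdle: h(7)→5·7+25≡8=i; u(20)→5·20+25≡21=v; r(17)→5·17+25≡6=g; d(3)→5·3+25≡14=o; l(11)→5·11+25≡2=c; e(4)→5·4+25≡19=t (all mod 26).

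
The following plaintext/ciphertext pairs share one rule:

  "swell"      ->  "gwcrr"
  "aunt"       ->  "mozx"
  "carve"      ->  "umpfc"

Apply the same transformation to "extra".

s(18)→g(6) and w(22)→w(22) fit y≡17x+12 (mod 26); the inverse of 17 mod 26 is 23. Each letter's alphabet position (a=0..z=25) is mapped through 17·x+12 mod 26 — an affine cipher.
On extra: e(4)→17·4+12≡2=c; x(23)→17·23+12≡13=n; t(19)→17·19+12≡23=x; r(17)→17·17+12≡15=p; a(0)→17·0+12≡12=m (all mod 26).

cnxpm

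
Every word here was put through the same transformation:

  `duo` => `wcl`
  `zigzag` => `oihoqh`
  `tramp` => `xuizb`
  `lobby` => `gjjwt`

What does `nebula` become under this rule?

The output letters match the input read backwards, each shifted +8: duo reversed is oud. The word is reversed, then every letter is shifted forward by 8.
For nebula: reverse → aluben; then shift: a+8=i, l+8=t, u+8=c, b+8=j, e+8=m, n+8=v.

itcjmv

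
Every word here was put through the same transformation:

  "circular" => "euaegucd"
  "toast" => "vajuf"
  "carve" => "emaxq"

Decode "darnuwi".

boiling

Shifts by position in circular: pos 0: c→e (+2), pos 1: i→u (+12), pos 2: r→a (+9), pos 3: c→e (+2), pos 4: u→g (+12), pos 5: l→u (+9) — repeating every 3. It's a Vigenère-style cipher with numeric key [2,12,9]: position i shifts by key[i mod 3].
Reversing it on darnuwi: d−2=b, a−12=o, r−9=i, n−2=l, u−12=i, w−9=n, i−2=g.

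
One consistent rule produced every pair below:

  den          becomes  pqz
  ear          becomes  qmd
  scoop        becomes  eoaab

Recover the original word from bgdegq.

Compare letters: d→p is +12, e→q is +12, n→z is +12 — a constant shift. This is a Caesar cipher with shift 12.
Reversing it on bgdegq: b−12=p, g−12=u, d−12=r, e−12=s, g−12=u, q−12=e.

pursue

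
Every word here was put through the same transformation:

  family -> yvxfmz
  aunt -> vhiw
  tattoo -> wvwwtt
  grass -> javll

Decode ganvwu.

Treating letters as 0–25, the rule is x ↦ 11x + 21 (mod 26).
Decoding ganvwu: g(6)→19·(6−21)≡1=b; a(0)→19·(0−21)≡17=r; n(13)→19·(13−21)≡4=e; v(21)→19·(21−21)≡0=a; w(22)→19·(22−21)≡19=t; u(20)→19·(20−21)≡7=h (all mod 26).

breath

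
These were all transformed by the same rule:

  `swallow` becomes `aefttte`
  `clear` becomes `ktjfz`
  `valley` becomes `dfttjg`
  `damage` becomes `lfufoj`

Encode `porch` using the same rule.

xtzkp

The shift depends on letter class: consonant s→a is +8, but vowel a→f is +5. Two shifts are in play — +5 for a/e/i/o/u, +8 for every other letter.
On porch: p(cons)+8=x, o(vowel)+5=t, r(cons)+8=z, c(cons)+8=k, h(cons)+8=p.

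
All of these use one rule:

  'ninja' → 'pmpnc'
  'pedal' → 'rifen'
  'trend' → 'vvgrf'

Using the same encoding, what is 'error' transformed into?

gvtst

Shifts by position in ninja: pos 0: n→p (+2), pos 1: i→m (+4), pos 2: n→p (+2), pos 3: j→n (+4) — repeating every 2. A repeating key of period 2 is used — shifts +2, +4 over and over.
On error: e+2=g, r+4=v, r+2=t, o+4=s, r+2=t.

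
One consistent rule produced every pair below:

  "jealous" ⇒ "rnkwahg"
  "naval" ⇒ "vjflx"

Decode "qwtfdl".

injury

In jealous: j→r is +8, e→n is +9, a→k is +10, l→w is +11 — the shift increases by 1 each position. Letter i (0-indexed) is shifted by i+8, so successive shifts are 8, 9, 10, ….
Undoing it on qwtfdl: q−8=i, w−9=n, t−10=j, f−11=u, d−12=r, l−13=y.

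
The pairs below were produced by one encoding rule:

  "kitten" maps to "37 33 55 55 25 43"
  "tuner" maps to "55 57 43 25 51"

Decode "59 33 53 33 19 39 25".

k(#11)→37 and i(#9)→33: differences scale by 2, so n = 2·pos + 15. Each letter becomes 2×(its alphabet position, a=1..z=26) + 15.
Decoding 59 33 53 33 19 39 25: 59→(59−15)÷2=22=v, 33→(33−15)÷2=9=i, 53→(53−15)÷2=19=s, 33→(33−15)÷2=9=i, 19→(19−15)÷2=2=b, 39→(39−15)÷2=12=l, 25→(25−15)÷2=5=e.

visible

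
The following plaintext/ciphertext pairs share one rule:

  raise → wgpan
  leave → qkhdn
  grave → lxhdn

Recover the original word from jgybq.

The shift increases by 1 at each position, starting from +5: 5, 6, 7, ….
Undoing it on jgybq: j−5=e, g−6=a, y−7=r, b−8=t, q−9=h.

earth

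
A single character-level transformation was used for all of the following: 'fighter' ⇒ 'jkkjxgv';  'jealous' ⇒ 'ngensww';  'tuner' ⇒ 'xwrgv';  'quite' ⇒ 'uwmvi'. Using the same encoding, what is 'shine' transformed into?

wjmpi

Shifts by position in fighter: pos 0: f→j (+4), pos 1: i→k (+2), pos 2: g→k (+4), pos 3: h→j (+2) — repeating every 2. The shifts repeat in a cycle of length 2: positions 0,1,… shift by +4, +2, then the pattern repeats.
Applying it to shine: s+4=w, h+2=j, i+4=m, n+2=p, e+4=i.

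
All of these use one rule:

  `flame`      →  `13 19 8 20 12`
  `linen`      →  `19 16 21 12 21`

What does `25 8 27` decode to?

rat

f is letter #6 and maps to 13: an offset of 7. Letters become their 1-based position plus 7 (so a→8, b→9, …).
Decoding 25 8 27: 25→(25−7)÷1=18=r, 8→(8−7)÷1=1=a, 27→(27−7)÷1=20=t.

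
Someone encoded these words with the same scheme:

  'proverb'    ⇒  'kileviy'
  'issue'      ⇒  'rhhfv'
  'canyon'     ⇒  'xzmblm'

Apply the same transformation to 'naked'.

Each pair mirrors across the alphabet (p↔k, r↔i, o↔l): positions sum to 25. Each letter is replaced by its mirror in the alphabet: a↔z, b↔y, c↔x, and so on (the Atbash cipher).
On naked: n↔m, a↔z, k↔p, e↔v, d↔w.

mzpvw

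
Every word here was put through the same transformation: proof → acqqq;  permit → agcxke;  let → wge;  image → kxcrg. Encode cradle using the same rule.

The rule splits by letter class: vowels +2, consonants +11.
On cradle: c(cons)+11=n, r(cons)+11=c, a(vowel)+2=c, d(cons)+11=o, l(cons)+11=w, e(vowel)+2=g.

nccowg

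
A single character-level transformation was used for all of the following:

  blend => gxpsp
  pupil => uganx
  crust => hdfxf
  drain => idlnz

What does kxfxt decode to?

flush

Shifts by position in blend: pos 0: b→g (+5), pos 1: l→x (+12), pos 2: e→p (+11), pos 3: n→s (+5), pos 4: d→p (+12) — repeating every 3. It's a Vigenère-style cipher with numeric key [5,12,11]: position i shifts by key[i mod 3].
Decoding kxfxt: k−5=f, x−12=l, f−11=u, x−5=s, t−12=h.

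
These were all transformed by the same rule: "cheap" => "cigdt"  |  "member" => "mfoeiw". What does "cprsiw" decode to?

In cheap: c→c is +0, h→i is +1, e→g is +2, a→d is +3 — the shift increases by 1 each position. The shift increases by 1 at each position, starting from +0: 0, 1, 2, ….
Decoding cprsiw: c−0=c, p−1=o, r−2=p, s−3=p, i−4=e, w−5=r.

copper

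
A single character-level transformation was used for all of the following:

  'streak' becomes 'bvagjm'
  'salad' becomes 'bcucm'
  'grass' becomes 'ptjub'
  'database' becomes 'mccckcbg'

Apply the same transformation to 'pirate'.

ykaccg

Shifts by position in streak: pos 0: s→b (+9), pos 1: t→v (+2), pos 2: r→a (+9), pos 3: e→g (+2) — repeating every 2. It's a Vigenère-style cipher with numeric key [9,2]: position i shifts by key[i mod 2].
For pirate: p+9=y, i+2=k, r+9=a, a+2=c, t+9=c, e+2=g.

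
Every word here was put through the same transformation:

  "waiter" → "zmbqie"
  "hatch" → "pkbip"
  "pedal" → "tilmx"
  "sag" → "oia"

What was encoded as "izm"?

era

The output letters match the input read backwards, each shifted +8: waiter reversed is retiaw. The word is reversed, then every letter is shifted forward by 8.
Decoding izm: shift back: i−8=a, z−8=r, m−8=e → are; then reverse → era.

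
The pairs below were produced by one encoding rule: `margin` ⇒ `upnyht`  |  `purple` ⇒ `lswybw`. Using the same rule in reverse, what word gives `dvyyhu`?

Two steps: reverse the string, then apply a Caesar shift of +7.
Decoding dvyyhu: shift back: d−7=w, v−7=o, y−7=r, y−7=r, h−7=a, u−7=n → worran; then reverse → narrow.

narrow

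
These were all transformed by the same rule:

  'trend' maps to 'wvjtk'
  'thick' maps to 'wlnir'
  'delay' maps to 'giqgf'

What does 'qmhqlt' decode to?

Letter i (0-indexed) is shifted by i+3, so successive shifts are 3, 4, 5, ….
Reversing it on qmhqlt: q−3=n, m−4=i, h−5=c, q−6=k, l−7=e, t−8=l.

nickel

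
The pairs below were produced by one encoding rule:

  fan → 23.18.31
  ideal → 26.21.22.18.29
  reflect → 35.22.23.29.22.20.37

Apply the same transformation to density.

21.22.31.36.26.37.42

f is letter #6 and maps to 23: an offset of 17. The number is (letter's place in the alphabet, a=1) + 17.
Applying it to density: d=4→21, e=5→22, n=14→31, s=19→36, i=9→26, t=20→37, y=25→42.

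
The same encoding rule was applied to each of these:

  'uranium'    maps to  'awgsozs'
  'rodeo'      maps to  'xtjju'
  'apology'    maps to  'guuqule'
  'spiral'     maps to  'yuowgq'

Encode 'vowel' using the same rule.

The shifts repeat in a cycle of length 2: positions 0,1,… shift by +6, +5, then the pattern repeats.
For vowel: v+6=b, o+5=t, w+6=c, e+5=j, l+6=r.

btcjr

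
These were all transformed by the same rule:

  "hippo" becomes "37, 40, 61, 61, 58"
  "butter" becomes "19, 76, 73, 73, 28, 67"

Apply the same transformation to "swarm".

h(#8)→37 and i(#9)→40: differences scale by 3, so n = 3·pos + 13. With a=1..z=26, the number is 3·pos + 13.
Applying it to swarm: s=19→70, w=23→82, a=1→16, r=18→67, m=13→52.

70, 82, 16, 67, 52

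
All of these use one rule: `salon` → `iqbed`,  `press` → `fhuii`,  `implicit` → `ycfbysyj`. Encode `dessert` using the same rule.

tuiiuhj

Each letter is shifted forward by 16 in the alphabet (a Caesar shift of +16).
For dessert: d+16=t, e+16=u, s+16=i, s+16=i, e+16=u, r+16=h, t+16=j.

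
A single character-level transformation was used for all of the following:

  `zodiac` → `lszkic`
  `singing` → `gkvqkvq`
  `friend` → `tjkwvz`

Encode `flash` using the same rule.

z(25)→l(11) and o(14)→s(18) fit y≡23x+8 (mod 26); the inverse of 23 mod 26 is 17. Each letter's alphabet position (a=0..z=25) is mapped through 23·x+8 mod 26 — an affine cipher.
For flash: f(5)→23·5+8≡19=t; l(11)→23·11+8≡1=b; a(0)→23·0+8≡8=i; s(18)→23·18+8≡6=g; h(7)→23·7+8≡13=n (all mod 26).

tbign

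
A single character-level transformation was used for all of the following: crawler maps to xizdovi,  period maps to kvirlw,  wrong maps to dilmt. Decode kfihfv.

pursue

Each pair mirrors across the alphabet (c↔x, r↔i, a↔z): positions sum to 25. This is the alphabet-reversal cipher (Atbash): a becomes z, b becomes y, etc.
Reversing it on kfihfv: k↔p, f↔u, i↔r, h↔s, f↔u, v↔e.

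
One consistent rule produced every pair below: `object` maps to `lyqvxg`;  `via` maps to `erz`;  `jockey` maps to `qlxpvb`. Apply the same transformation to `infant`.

rmuzmg

Each pair mirrors across the alphabet (o↔l, b↔y, j↔q): positions sum to 25. Letters are reflected about the middle of the alphabet (position → 25−position): Atbash.
Applying it to infant: i↔r, n↔m, f↔u, a↔z, n↔m, t↔g.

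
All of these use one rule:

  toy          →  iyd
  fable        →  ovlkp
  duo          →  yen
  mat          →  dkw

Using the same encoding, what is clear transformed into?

The output letters match the input read backwards, each shifted +10: toy reversed is yot. The word is reversed, then every letter is shifted forward by 10.
On clear: reverse → raelc; then shift: r+10=b, a+10=k, e+10=o, l+10=v, c+10=m.

bkovm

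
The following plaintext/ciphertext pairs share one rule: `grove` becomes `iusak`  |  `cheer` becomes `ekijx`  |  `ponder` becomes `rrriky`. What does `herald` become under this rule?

In grove: g→i is +2, r→u is +3, o→s is +4, v→a is +5 — the shift increases by 1 each position. The shift increases by 1 at each position, starting from +2: 2, 3, 4, ….
Applying it to herald: h+2=j, e+3=h, r+4=v, a+5=f, l+6=r, d+7=k.

jhvfrk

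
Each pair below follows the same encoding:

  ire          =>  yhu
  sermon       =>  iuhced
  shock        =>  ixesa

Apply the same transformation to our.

Compare letters: i→y is +16, r→h is +16, e→u is +16 — a constant shift. Every letter moves 16 places later in the alphabet, wrapping around z→a.
Applying it to our: o+16=e, u+16=k, r+16=h.

ekh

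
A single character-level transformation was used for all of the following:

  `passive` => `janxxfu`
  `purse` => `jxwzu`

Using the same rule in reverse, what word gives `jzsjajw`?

The output letters match the input read backwards, each shifted +5: passive reversed is evissap. Two steps: reverse the string, then apply a Caesar shift of +5.
Reversing it on jzsjajw: shift back: j−5=e, z−5=u, s−5=n, j−5=e, a−5=v, j−5=e, w−5=r → eunever; then reverse → revenue.

revenue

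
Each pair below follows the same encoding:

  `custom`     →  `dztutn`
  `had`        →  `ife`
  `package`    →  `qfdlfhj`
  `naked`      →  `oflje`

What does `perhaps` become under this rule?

qjsifqt

The rule splits by letter class: vowels +5, consonants +1.
For perhaps: p(cons)+1=q, e(vowel)+5=j, r(cons)+1=s, h(cons)+1=i, a(vowel)+5=f, p(cons)+1=q, s(cons)+1=t.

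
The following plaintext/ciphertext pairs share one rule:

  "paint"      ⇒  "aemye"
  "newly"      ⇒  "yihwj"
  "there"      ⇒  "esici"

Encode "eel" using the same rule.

iiw

Vowels shift forward by 4 and consonants shift forward by 11.
For eel: e(vowel)+4=i, e(vowel)+4=i, l(cons)+11=w.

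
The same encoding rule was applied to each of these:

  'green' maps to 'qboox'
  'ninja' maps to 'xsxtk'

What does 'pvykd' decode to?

Each letter is shifted forward by 10 in the alphabet (a Caesar shift of +10).
Reversing it on pvykd: p−10=f, v−10=l, y−10=o, k−10=a, d−10=t.

float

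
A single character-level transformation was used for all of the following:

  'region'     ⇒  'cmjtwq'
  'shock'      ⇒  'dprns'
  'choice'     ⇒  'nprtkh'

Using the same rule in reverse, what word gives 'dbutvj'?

string

Shifts by position in region: pos 0: r→c (+11), pos 1: e→m (+8), pos 2: g→j (+3), pos 3: i→t (+11), pos 4: o→w (+8), pos 5: n→q (+3) — repeating every 3. It's a Vigenère-style cipher with numeric key [11,8,3]: position i shifts by key[i mod 3].
Reversing it on dbutvj: d−11=s, b−8=t, u−3=r, t−11=i, v−8=n, j−3=g.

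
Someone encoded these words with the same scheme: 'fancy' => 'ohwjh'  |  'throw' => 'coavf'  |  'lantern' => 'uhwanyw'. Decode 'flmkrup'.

Shifts by position in fancy: pos 0: f→o (+9), pos 1: a→h (+7), pos 2: n→w (+9), pos 3: c→j (+7) — repeating every 2. A repeating key of period 2 is used — shifts +9, +7 over and over.
Decoding flmkrup: f−9=w, l−7=e, m−9=d, k−7=d, r−9=i, u−7=n, p−9=g.

wedding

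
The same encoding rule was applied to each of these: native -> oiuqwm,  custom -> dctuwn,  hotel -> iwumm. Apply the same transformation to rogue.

The shift depends on letter class: consonant n→o is +1, but vowel a→i is +8. Vowels shift forward by 8 and consonants shift forward by 1.
On rogue: r(cons)+1=s, o(vowel)+8=w, g(cons)+1=h, u(vowel)+8=c, e(vowel)+8=m.

swhcm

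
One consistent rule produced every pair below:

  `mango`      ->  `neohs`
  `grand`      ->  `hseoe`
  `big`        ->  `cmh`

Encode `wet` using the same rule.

xiu

Two shifts are in play — +4 for a/e/i/o/u, +1 for every other letter.
Applying it to wet: w(cons)+1=x, e(vowel)+4=i, t(cons)+1=u.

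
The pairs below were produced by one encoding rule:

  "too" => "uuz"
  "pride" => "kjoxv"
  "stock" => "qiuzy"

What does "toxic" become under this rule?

ioduz

Read the word backwards and shift each letter +6.
For toxic: reverse → cixot; then shift: c+6=i, i+6=o, x+6=d, o+6=u, t+6=z.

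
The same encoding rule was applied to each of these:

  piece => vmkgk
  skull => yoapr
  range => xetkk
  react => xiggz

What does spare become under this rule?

Shifts by position in piece: pos 0: p→v (+6), pos 1: i→m (+4), pos 2: e→k (+6), pos 3: c→g (+4) — repeating every 2. A repeating key of period 2 is used — shifts +6, +4 over and over.
Applying it to spare: s+6=y, p+4=t, a+6=g, r+4=v, e+6=k.

ytgvk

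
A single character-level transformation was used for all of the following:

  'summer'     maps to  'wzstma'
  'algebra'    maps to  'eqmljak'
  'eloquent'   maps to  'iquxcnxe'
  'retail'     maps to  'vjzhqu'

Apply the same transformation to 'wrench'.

awkukq

In summer: s→w is +4, u→z is +5, m→s is +6, m→t is +7 — the shift increases by 1 each position. Letter i (0-indexed) is shifted by i+4, so successive shifts are 4, 5, 6, ….
Applying it to wrench: w+4=a, r+5=w, e+6=k, n+7=u, c+8=k, h+9=q.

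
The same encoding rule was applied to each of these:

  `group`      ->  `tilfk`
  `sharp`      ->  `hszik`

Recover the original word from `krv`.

pie

Each pair mirrors across the alphabet (g↔t, r↔i, o↔l): positions sum to 25. Each letter is replaced by its mirror in the alphabet: a↔z, b↔y, c↔x, and so on (the Atbash cipher).
Reversing it on krv: k↔p, r↔i, v↔e.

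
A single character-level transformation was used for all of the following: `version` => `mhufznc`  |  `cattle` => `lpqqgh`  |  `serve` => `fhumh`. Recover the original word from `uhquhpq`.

v(21)→m(12) and e(4)→h(7) fit y≡11x+15 (mod 26); the inverse of 11 mod 26 is 19. Treating letters as 0–25, the rule is x ↦ 11x + 15 (mod 26).
Reversing it on uhquhpq: u(20)→19·(20−15)≡17=r; h(7)→19·(7−15)≡4=e; q(16)→19·(16−15)≡19=t; u(20)→19·(20−15)≡17=r; h(7)→19·(7−15)≡4=e; p(15)→19·(15−15)≡0=a; q(16)→19·(16−15)≡19=t (all mod 26).

retreat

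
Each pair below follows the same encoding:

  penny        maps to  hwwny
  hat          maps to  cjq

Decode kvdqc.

thumb

The output letters match the input read backwards, each shifted +9: penny reversed is ynnep. The word is reversed, then every letter is shifted forward by 9.
Undoing it on kvdqc: shift back: k−9=b, v−9=m, d−9=u, q−9=h, c−9=t → bmuht; then reverse → thumb.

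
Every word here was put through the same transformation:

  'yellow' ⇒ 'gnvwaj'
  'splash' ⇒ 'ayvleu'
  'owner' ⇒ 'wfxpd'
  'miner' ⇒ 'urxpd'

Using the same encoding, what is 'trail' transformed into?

Each letter shifts forward by (position + 8), i.e. 8, 9, 10, … — the shift grows by one for each successive letter.
For trail: t+8=b, r+9=a, a+10=k, i+11=t, l+12=x.

baktx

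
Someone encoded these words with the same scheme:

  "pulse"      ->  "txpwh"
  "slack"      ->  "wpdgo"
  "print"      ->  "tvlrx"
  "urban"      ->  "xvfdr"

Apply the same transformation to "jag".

The shift depends on letter class: consonant p→t is +4, but vowel u→x is +3. Two shifts are in play — +3 for a/e/i/o/u, +4 for every other letter.
On jag: j(cons)+4=n, a(vowel)+3=d, g(cons)+4=k.

ndk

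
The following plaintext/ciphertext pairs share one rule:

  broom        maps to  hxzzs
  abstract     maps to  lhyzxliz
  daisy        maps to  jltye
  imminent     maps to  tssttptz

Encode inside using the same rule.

ttytjp

The shift depends on letter class: consonant b→h is +6, but vowel o→z is +11. Two shifts are in play — +11 for a/e/i/o/u, +6 for every other letter.
On inside: i(vowel)+11=t, n(cons)+6=t, s(cons)+6=y, i(vowel)+11=t, d(cons)+6=j, e(vowel)+11=p.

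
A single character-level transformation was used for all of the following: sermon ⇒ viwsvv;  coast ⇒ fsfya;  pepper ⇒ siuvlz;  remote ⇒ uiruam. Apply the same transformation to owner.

Each letter shifts forward by (position + 3), i.e. 3, 4, 5, … — the shift grows by one for each successive letter.
Applying it to owner: o+3=r, w+4=a, n+5=s, e+6=k, r+7=y.

rasky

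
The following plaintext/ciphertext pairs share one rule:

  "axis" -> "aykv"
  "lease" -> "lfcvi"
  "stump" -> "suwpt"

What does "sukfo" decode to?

The shift increases by 1 at each position, starting from +0: 0, 1, 2, ….
Reversing it on sukfo: s−0=s, u−1=t, k−2=i, f−3=c, o−4=k.

stick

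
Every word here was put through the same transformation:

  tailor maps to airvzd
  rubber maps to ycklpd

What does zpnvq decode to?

shelf

Letter i (0-indexed) is shifted by i+7, so successive shifts are 7, 8, 9, ….
Decoding zpnvq: z−7=s, p−8=h, n−9=e, v−10=l, q−11=f.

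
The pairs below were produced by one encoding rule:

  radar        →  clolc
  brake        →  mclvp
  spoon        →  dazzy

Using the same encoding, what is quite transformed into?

bftep

Every letter moves 11 places later in the alphabet, wrapping around z→a.
For quite: q+11=b, u+11=f, i+11=t, t+11=e, e+11=p.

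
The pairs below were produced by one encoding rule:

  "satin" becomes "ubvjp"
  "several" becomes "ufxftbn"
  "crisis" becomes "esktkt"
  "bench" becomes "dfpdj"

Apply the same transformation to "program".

The shifts repeat in a cycle of length 2: positions 0,1,… shift by +2, +1, then the pattern repeats.
On program: p+2=r, r+1=s, o+2=q, g+1=h, r+2=t, a+1=b, m+2=o.

rsqhtbo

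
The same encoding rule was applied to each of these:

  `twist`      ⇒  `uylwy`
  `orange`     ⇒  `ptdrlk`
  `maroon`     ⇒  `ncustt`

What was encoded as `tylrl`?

In twist: t→u is +1, w→y is +2, i→l is +3, s→w is +4 — the shift increases by 1 each position. Each letter shifts forward by (position + 1), i.e. 1, 2, 3, … — the shift grows by one for each successive letter.
Undoing it on tylrl: t−1=s, y−2=w, l−3=i, r−4=n, l−5=g.

swing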